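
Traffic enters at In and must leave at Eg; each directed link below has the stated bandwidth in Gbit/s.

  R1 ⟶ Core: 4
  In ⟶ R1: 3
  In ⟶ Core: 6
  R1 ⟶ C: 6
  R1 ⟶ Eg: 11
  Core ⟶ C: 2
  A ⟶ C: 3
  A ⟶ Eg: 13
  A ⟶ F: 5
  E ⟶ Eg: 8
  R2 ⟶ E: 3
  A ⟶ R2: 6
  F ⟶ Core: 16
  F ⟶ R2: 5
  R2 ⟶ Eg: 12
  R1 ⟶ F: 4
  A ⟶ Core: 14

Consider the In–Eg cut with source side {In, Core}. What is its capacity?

5

Edges leaving {In, Core}: In→R1 (3), Core→C (2).
Cut capacity = 3 + 2 = 5.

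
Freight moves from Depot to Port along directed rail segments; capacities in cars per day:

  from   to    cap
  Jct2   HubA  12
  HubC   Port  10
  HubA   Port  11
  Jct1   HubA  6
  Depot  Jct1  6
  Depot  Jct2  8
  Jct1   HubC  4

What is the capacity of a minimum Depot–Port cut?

Augment Depot→Jct2→HubA→Port: bottleneck 8, flow now 8.
Augment Depot→Jct1→HubA→Port: bottleneck 3, flow now 11.
Augment Depot→Jct1→HubC→Port: bottleneck 3, flow now 14.
No augmenting path remains; maximum flow = 14.
By max-flow min-cut, the minimum cut capacity equals the max flow.
In the residual graph, reachable from Depot: {Depot}.
Min-cut edges: Depot→Jct2 (8), Depot→Jct1 (6); capacity 8 + 6 = 14.

14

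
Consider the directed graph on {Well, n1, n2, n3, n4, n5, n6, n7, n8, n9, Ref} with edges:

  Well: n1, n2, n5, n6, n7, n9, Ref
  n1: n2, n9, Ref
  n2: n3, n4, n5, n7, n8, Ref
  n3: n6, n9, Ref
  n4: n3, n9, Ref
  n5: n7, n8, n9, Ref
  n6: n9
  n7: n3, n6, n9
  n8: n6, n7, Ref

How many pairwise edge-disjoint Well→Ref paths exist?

Assign every edge capacity 1; by Menger, the answer equals the max flow.
Path Well→Ref (+1); total 1.
Path Well→n1→Ref (+1); total 2.
Path Well→n2→Ref (+1); total 3.
Path Well→n5→Ref (+1); total 4.
Path Well→n7→n3→Ref (+1); total 5.
No residual Well→Ref path; max flow = 5.
Certifying cut of size 5: {Well→Ref, Well→n1, Well→n2, Well→n5, Well→n7}.

5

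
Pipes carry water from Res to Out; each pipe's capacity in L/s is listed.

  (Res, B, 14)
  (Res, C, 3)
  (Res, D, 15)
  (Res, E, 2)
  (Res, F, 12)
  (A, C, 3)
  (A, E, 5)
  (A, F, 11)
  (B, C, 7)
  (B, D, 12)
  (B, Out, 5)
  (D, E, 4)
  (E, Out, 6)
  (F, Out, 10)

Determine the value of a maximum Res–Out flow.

Augment Res→B→Out: bottleneck 5, flow now 5.
Augment Res→E→Out: bottleneck 2, flow now 7.
Augment Res→F→Out: bottleneck 10, flow now 17.
Augment Res→D→E→Out: bottleneck 4, flow now 21.
No augmenting path remains; maximum flow = 21.
In the residual graph, reachable from Res: {Res, B, C, D, F}.
Min-cut edges: Res→E (2), B→Out (5), D→E (4), F→Out (10); capacity 2 + 5 + 4 + 10 = 21.
This cut is saturated, so no flow can exceed 21.

21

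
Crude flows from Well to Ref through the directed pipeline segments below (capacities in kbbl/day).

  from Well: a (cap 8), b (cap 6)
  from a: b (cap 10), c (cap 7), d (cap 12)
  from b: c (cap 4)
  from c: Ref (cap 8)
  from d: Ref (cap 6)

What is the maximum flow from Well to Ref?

12

Augment Well→a→c→Ref: bottleneck 7, flow now 7.
Augment Well→a→d→Ref: bottleneck 1, flow now 8.
Augment Well→b→c→Ref: bottleneck 1, flow now 9.
Augment Well→b→c→a→d→Ref: bottleneck 3, flow now 12. (uses reverse residual edge)
No augmenting path remains; maximum flow = 12.
In the residual graph, reachable from Well: {Well, b}.
Min-cut edges: Well→a (8), b→c (4); capacity 8 + 4 = 12.
This cut is saturated, so no flow can exceed 12.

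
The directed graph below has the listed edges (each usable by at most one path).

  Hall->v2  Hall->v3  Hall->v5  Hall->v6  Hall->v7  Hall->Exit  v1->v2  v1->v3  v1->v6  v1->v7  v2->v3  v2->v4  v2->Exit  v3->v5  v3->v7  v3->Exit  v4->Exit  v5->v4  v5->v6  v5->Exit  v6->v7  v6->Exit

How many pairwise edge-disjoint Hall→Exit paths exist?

Assign every edge capacity 1; by Menger, the answer equals the max flow.
Path Hall→Exit (+1); total 1.
Path Hall→v2→Exit (+1); total 2.
Path Hall→v3→Exit (+1); total 3.
Path Hall→v5→Exit (+1); total 4.
Path Hall→v6→Exit (+1); total 5.
No residual Hall→Exit path; max flow = 5.
Certifying cut of size 5: {Hall→Exit, Hall→v2, Hall→v3, Hall→v5, Hall→v6}.

5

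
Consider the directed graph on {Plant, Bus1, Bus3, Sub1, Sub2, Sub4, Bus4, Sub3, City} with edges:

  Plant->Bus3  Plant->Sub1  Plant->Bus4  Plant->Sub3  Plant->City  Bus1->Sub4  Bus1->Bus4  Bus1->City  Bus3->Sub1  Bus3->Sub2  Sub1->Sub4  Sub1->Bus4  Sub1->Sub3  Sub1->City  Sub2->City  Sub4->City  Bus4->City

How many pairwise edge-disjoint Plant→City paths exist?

Assign every edge capacity 1; by Menger, the answer equals the max flow.
Path Plant→City (+1); total 1.
Path Plant→Sub1→City (+1); total 2.
Path Plant→Bus4→City (+1); total 3.
Path Plant→Bus3→Sub2→City (+1); total 4.
No residual Plant→City path; max flow = 4.
Certifying cut of size 4: {Plant→Bus3, Plant→Bus4, Plant→City, Plant→Sub1}.

4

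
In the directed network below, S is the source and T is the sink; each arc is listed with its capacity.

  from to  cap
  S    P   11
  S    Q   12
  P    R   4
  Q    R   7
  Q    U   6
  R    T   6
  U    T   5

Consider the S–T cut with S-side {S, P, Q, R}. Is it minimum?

Given cut capacity: 6 + 6 = 12.
Augment S→P→R→T: bottleneck 4, flow now 4.
Augment S→Q→R→T: bottleneck 2, flow now 6.
Augment S→Q→U→T: bottleneck 5, flow now 11.
No augmenting path remains; maximum flow = 11.
In the residual graph, reachable from S: {S, P, Q, R, U}.
Min-cut edges: R→T (6), U→T (5); capacity 6 + 5 = 11.
Cut capacity 12 exceeds the max flow 11, so it is not minimum.

No — its capacity is 12, but the minimum cut has capacity 11.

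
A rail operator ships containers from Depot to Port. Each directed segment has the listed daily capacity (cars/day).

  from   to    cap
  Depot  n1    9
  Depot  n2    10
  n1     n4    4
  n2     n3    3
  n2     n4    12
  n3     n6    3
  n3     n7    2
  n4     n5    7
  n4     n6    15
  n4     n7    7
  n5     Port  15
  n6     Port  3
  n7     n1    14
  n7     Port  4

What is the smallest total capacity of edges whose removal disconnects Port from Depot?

Augment Depot→n1→n4→n5→Port: bottleneck 4, flow now 4.
Augment Depot→n2→n3→n6→Port: bottleneck 3, flow now 7.
Augment Depot→n2→n4→n5→Port: bottleneck 3, flow now 10.
Augment Depot→n2→n4→n7→Port: bottleneck 4, flow now 14.
No augmenting path remains; maximum flow = 14.
By max-flow min-cut, the minimum cut capacity equals the max flow.
In the residual graph, reachable from Depot: {Depot, n1}.
Min-cut edges: Depot→n2 (10), n1→n4 (4); capacity 10 + 4 = 14.

14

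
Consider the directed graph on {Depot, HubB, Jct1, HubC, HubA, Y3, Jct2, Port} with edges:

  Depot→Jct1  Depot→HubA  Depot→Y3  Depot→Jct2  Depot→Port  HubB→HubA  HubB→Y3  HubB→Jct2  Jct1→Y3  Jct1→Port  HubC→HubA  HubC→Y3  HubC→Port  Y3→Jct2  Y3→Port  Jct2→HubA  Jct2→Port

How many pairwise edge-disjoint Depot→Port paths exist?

Assign every edge capacity 1; by Menger, the answer equals the max flow.
Path Depot→Port (+1); total 1.
Path Depot→Jct1→Port (+1); total 2.
Path Depot→Y3→Port (+1); total 3.
Path Depot→Jct2→Port (+1); total 4.
No residual Depot→Port path; max flow = 4.
Certifying cut of size 4: {Depot→Jct1, Depot→Jct2, Depot→Port, Depot→Y3}.

4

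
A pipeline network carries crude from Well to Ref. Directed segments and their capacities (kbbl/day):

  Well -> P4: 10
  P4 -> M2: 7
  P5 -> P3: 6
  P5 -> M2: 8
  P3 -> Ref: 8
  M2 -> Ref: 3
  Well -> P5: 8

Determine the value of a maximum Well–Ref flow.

Augment Well→P5→P3→Ref: bottleneck 6, flow now 6.
Augment Well→P5→M2→Ref: bottleneck 2, flow now 8.
Augment Well→P4→M2→Ref: bottleneck 1, flow now 9.
No augmenting path remains; maximum flow = 9.
In the residual graph, reachable from Well: {Well, P5, P4, M2}.
Min-cut edges: P5→P3 (6), M2→Ref (3); capacity 6 + 3 = 9.
This cut is saturated, so no flow can exceed 9.

9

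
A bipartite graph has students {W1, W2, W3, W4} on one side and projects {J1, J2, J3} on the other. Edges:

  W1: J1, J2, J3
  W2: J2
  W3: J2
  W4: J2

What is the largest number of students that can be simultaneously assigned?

2

Unit-capacity flow: source→left, listed edges, right→sink; max matching = max flow.
Augmenting path W1→J1 (+1); matched 1.
Augmenting path W2→J2 (+1); matched 2.
No augmenting path remains; maximum matching = 2.
König certificate: {W1, J2} is a vertex cover of size 2 (every listed pair touches it), so no matching can be larger.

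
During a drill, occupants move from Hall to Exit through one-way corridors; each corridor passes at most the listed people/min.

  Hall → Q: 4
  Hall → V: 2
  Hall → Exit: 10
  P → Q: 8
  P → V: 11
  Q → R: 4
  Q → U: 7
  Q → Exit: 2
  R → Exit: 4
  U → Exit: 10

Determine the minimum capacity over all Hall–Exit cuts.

Augment Hall→Exit: bottleneck 10, flow now 10.
Augment Hall→Q→Exit: bottleneck 2, flow now 12.
Augment Hall→Q→R→Exit: bottleneck 2, flow now 14.
No augmenting path remains; maximum flow = 14.
By max-flow min-cut, the minimum cut capacity equals the max flow.
In the residual graph, reachable from Hall: {Hall, V}.
Min-cut edges: Hall→Q (4), Hall→Exit (10); capacity 4 + 10 = 14.

14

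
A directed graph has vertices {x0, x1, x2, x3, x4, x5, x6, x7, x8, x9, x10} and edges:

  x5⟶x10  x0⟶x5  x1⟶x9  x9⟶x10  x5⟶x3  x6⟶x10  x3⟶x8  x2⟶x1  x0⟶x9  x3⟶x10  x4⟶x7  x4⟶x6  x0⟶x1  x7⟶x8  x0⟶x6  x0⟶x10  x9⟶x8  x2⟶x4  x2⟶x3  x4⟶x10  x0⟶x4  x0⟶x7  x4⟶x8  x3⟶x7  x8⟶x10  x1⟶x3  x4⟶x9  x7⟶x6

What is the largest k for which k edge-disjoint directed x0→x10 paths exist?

7

Assign every edge capacity 1; by Menger, the answer equals the max flow.
Path x0→x10 (+1); total 1.
Path x0→x4→x10 (+1); total 2.
Path x0→x5→x10 (+1); total 3.
Path x0→x6→x10 (+1); total 4.
Path x0→x9→x10 (+1); total 5.
Path x0→x1→x3→x10 (+1); total 6.
Path x0→x7→x8→x10 (+1); total 7.
No residual x0→x10 path; max flow = 7.
Certifying cut of size 7: {x0→x1, x0→x10, x0→x4, x0→x5, x0→x6, x0→x7, x0→x9}.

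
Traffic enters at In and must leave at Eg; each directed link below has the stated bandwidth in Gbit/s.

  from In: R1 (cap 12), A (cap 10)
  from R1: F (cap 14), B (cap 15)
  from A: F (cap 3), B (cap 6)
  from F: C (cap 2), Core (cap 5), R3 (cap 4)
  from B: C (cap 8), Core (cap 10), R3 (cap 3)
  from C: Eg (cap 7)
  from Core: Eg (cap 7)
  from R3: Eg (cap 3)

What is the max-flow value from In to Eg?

17

Augment In→R1→F→C→Eg: bottleneck 2, flow now 2.
Augment In→R1→F→Core→Eg: bottleneck 5, flow now 7.
Augment In→R1→F→R3→Eg: bottleneck 3, flow now 10.
Augment In→R1→B→C→Eg: bottleneck 2, flow now 12.
Augment In→A→B→C→Eg: bottleneck 3, flow now 15.
Augment In→A→B→Core→Eg: bottleneck 2, flow now 17.
No augmenting path remains; maximum flow = 17.
In the residual graph, reachable from In: {In, R1, A, F, B, C, Core, R3}.
Min-cut edges: C→Eg (7), Core→Eg (7), R3→Eg (3); capacity 7 + 7 + 3 = 17.
This cut is saturated, so no flow can exceed 17.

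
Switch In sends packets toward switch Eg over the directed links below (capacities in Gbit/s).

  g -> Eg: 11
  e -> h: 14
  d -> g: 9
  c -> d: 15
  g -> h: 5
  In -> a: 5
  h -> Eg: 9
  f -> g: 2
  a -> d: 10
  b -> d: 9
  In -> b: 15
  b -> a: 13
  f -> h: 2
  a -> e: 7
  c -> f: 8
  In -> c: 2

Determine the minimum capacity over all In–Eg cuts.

Augment In→a→d→g→Eg: bottleneck 5, flow now 5.
Augment In→b→d→g→Eg: bottleneck 4, flow now 9.
Augment In→c→f→g→Eg: bottleneck 2, flow now 11.
Augment In→b→a→e→h→Eg: bottleneck 7, flow now 18.
No augmenting path remains; maximum flow = 18.
By max-flow min-cut, the minimum cut capacity equals the max flow.
In the residual graph, reachable from In: {In, a, b, d}.
Min-cut edges: In→c (2), a→e (7), d→g (9); capacity 2 + 7 + 9 = 18.

18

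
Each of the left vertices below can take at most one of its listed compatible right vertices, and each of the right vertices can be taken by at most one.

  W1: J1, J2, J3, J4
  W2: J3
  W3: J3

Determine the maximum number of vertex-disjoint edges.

Unit-capacity flow: source→left, listed edges, right→sink; max matching = max flow.
Augmenting path W1→J1 (+1); matched 1.
Augmenting path W2→J3 (+1); matched 2.
No augmenting path remains; maximum matching = 2.
König certificate: {W1, J3} is a vertex cover of size 2 (every listed pair touches it), so no matching can be larger.

2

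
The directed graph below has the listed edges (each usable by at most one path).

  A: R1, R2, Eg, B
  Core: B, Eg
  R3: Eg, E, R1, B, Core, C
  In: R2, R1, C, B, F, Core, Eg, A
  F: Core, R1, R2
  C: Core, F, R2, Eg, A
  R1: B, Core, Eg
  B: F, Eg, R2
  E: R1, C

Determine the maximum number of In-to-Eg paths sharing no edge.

6

Assign every edge capacity 1; by Menger, the answer equals the max flow.
Path In→Eg (+1); total 1.
Path In→A→Eg (+1); total 2.
Path In→C→Eg (+1); total 3.
Path In→B→Eg (+1); total 4.
Path In→R1→Eg (+1); total 5.
Path In→Core→Eg (+1); total 6.
No residual In→Eg path; max flow = 6.
Certifying cut of size 6: {B→Eg, Core→Eg, In→A, In→C, In→Eg, R1→Eg}.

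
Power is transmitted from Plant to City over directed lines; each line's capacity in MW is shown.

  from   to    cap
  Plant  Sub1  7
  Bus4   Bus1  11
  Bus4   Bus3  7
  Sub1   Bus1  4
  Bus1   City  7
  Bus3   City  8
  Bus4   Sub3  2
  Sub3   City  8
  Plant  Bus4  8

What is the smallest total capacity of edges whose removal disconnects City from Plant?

12

Augment Plant→Bus4→Sub3→City: bottleneck 2, flow now 2.
Augment Plant→Bus4→Bus1→City: bottleneck 6, flow now 8.
Augment Plant→Sub1→Bus1→City: bottleneck 1, flow now 9.
Augment Plant→Sub1→Bus1→Bus4→Bus3→City: bottleneck 3, flow now 12. (uses reverse residual edge)
No augmenting path remains; maximum flow = 12.
By max-flow min-cut, the minimum cut capacity equals the max flow.
In the residual graph, reachable from Plant: {Plant, Sub1}.
Min-cut edges: Plant→Bus4 (8), Sub1→Bus1 (4); capacity 8 + 4 = 12.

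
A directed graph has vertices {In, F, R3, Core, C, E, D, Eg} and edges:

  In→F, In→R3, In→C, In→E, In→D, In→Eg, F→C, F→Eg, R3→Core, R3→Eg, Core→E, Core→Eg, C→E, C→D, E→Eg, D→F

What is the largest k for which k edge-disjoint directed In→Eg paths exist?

4

Assign every edge capacity 1; by Menger, the answer equals the max flow.
Path In→Eg (+1); total 1.
Path In→F→Eg (+1); total 2.
Path In→R3→Eg (+1); total 3.
Path In→E→Eg (+1); total 4.
No residual In→Eg path; max flow = 4.
Certifying cut of size 4: {E→Eg, F→Eg, In→Eg, In→R3}.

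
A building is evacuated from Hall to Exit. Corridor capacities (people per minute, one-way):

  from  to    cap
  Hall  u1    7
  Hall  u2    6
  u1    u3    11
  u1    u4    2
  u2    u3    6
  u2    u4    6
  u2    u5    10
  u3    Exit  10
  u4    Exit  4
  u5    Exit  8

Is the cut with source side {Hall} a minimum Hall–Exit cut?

Yes — it is a minimum cut (capacity 13).

Given cut capacity: 7 + 6 = 13.
Augment Hall→u1→u3→Exit: bottleneck 7, flow now 7.
Augment Hall→u2→u3→Exit: bottleneck 3, flow now 10.
Augment Hall→u2→u4→Exit: bottleneck 3, flow now 13.
No augmenting path remains; maximum flow = 13.
Cut capacity 13 equals the max flow, so it is a minimum cut.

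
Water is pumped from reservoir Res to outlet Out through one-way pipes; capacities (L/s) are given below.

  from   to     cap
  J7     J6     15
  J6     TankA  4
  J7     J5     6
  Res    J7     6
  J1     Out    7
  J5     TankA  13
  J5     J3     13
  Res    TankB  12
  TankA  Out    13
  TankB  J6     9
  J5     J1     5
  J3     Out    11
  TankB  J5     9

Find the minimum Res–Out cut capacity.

18

Augment Res→J7→J6→TankA→Out: bottleneck 4, flow now 4.
Augment Res→J7→J5→J1→Out: bottleneck 2, flow now 6.
Augment Res→TankB→J5→J1→Out: bottleneck 3, flow now 9.
Augment Res→TankB→J5→TankA→Out: bottleneck 6, flow now 15.
Augment Res→TankB→J6→J7→J5→TankA→Out: bottleneck 3, flow now 18. (uses reverse residual edge)
No augmenting path remains; maximum flow = 18.
By max-flow min-cut, the minimum cut capacity equals the max flow.
In the residual graph, reachable from Res: {Res}.
Min-cut edges: Res→J7 (6), Res→TankB (12); capacity 6 + 12 = 18.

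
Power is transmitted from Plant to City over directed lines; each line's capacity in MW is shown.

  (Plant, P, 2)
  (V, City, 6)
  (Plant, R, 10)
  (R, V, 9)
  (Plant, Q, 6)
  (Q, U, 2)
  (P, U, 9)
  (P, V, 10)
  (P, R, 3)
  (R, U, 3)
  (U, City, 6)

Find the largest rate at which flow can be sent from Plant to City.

Augment Plant→P→U→City: bottleneck 2, flow now 2.
Augment Plant→Q→U→City: bottleneck 2, flow now 4.
Augment Plant→R→U→City: bottleneck 2, flow now 6.
Augment Plant→R→V→City: bottleneck 6, flow now 12.
No augmenting path remains; maximum flow = 12.
In the residual graph, reachable from Plant: {Plant, P, Q, R, U, V}.
Min-cut edges: U→City (6), V→City (6); capacity 6 + 6 = 12.
This cut is saturated, so no flow can exceed 12.

12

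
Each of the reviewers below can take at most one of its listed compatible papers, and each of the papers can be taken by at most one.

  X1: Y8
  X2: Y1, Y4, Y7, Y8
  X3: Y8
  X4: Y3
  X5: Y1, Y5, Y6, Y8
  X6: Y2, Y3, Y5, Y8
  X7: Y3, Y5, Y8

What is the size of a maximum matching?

6

Unit-capacity flow: source→left, listed edges, right→sink; max matching = max flow.
Augmenting path X1→Y8 (+1); matched 1.
Augmenting path X2→Y1 (+1); matched 2.
Augmenting path X4→Y3 (+1); matched 3.
Augmenting path X5→Y5 (+1); matched 4.
Augmenting path X6→Y2 (+1); matched 5.
Augmenting path X7→Y5→X5→Y6 (+1); matched 6.
No augmenting path remains; maximum matching = 6.
König certificate: {X2, X4, X5, X6, X7, Y8} is a vertex cover of size 6 (every listed pair touches it), so no matching can be larger.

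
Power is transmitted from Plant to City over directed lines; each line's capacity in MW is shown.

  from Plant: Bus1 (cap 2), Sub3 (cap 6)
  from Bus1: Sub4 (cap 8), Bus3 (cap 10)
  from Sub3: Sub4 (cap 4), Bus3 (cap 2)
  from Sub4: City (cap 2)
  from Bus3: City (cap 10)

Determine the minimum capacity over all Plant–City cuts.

6

Augment Plant→Bus1→Sub4→City: bottleneck 2, flow now 2.
Augment Plant→Sub3→Bus3→City: bottleneck 2, flow now 4.
Augment Plant→Sub3→Sub4→Bus1→Bus3→City: bottleneck 2, flow now 6. (uses reverse residual edge)
No augmenting path remains; maximum flow = 6.
By max-flow min-cut, the minimum cut capacity equals the max flow.
In the residual graph, reachable from Plant: {Plant, Sub3, Sub4}.
Min-cut edges: Plant→Bus1 (2), Sub3→Bus3 (2), Sub4→City (2); capacity 2 + 2 + 2 = 6.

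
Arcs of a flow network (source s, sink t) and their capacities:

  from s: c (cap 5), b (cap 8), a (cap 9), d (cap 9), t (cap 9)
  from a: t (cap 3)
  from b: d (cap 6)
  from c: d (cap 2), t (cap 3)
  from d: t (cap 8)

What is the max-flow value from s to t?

Augment s→t: bottleneck 9, flow now 9.
Augment s→a→t: bottleneck 3, flow now 12.
Augment s→c→t: bottleneck 3, flow now 15.
Augment s→d→t: bottleneck 8, flow now 23.
No augmenting path remains; maximum flow = 23.
In the residual graph, reachable from s: {s, a, b, c, d}.
Min-cut edges: s→t (9), a→t (3), c→t (3), d→t (8); capacity 9 + 3 + 3 + 8 = 23.
This cut is saturated, so no flow can exceed 23.

23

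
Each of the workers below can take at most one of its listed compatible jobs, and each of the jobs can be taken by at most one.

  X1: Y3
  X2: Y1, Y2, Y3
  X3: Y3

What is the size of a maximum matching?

Unit-capacity flow: source→left, listed edges, right→sink; max matching = max flow.
Augmenting path X1→Y3 (+1); matched 1.
Augmenting path X2→Y1 (+1); matched 2.
No augmenting path remains; maximum matching = 2.
König certificate: {X2, Y3} is a vertex cover of size 2 (every listed pair touches it), so no matching can be larger.

2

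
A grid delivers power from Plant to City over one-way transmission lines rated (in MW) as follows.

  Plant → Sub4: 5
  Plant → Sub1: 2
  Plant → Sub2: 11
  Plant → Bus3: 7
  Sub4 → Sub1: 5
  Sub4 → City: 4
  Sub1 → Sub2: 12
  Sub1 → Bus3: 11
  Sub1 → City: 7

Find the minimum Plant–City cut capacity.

7

Augment Plant→Sub4→City: bottleneck 4, flow now 4.
Augment Plant→Sub1→City: bottleneck 2, flow now 6.
Augment Plant→Sub4→Sub1→City: bottleneck 1, flow now 7.
No augmenting path remains; maximum flow = 7.
By max-flow min-cut, the minimum cut capacity equals the max flow.
In the residual graph, reachable from Plant: {Plant, Sub2, Bus3}.
Min-cut edges: Plant→Sub4 (5), Plant→Sub1 (2); capacity 5 + 2 = 7.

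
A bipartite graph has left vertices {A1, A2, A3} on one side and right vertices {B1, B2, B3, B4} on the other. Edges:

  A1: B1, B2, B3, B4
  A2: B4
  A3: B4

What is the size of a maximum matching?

Unit-capacity flow: source→left, listed edges, right→sink; max matching = max flow.
Augmenting path A1→B1 (+1); matched 1.
Augmenting path A2→B4 (+1); matched 2.
No augmenting path remains; maximum matching = 2.
König certificate: {A1, B4} is a vertex cover of size 2 (every listed pair touches it), so no matching can be larger.

2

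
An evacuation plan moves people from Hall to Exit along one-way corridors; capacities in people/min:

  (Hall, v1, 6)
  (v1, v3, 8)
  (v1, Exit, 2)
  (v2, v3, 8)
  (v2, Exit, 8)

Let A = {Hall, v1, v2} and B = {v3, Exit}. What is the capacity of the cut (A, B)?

Edges leaving {Hall, v1, v2}: v1→v3 (8), v1→Exit (2), v2→v3 (8), v2→Exit (8).
Cut capacity = 8 + 2 + 8 + 8 = 26.

26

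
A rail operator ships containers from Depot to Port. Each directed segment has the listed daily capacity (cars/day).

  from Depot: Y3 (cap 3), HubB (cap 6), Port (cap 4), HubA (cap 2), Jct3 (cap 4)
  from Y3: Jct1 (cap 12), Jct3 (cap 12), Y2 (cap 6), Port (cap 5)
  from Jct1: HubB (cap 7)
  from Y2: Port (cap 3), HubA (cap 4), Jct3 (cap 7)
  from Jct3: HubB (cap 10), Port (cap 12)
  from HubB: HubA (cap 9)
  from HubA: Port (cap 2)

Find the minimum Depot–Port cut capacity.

Augment Depot→Port: bottleneck 4, flow now 4.
Augment Depot→Y3→Port: bottleneck 3, flow now 7.
Augment Depot→Jct3→Port: bottleneck 4, flow now 11.
Augment Depot→HubA→Port: bottleneck 2, flow now 13.
No augmenting path remains; maximum flow = 13.
By max-flow min-cut, the minimum cut capacity equals the max flow.
In the residual graph, reachable from Depot: {Depot, HubB, HubA}.
Min-cut edges: Depot→Y3 (3), Depot→Jct3 (4), Depot→Port (4), HubA→Port (2); capacity 3 + 4 + 4 + 2 = 13.

13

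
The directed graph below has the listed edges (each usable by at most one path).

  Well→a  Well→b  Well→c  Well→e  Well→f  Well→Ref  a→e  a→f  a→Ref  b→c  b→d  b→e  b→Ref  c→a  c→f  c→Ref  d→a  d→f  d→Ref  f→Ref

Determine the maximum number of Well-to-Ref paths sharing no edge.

5

Assign every edge capacity 1; by Menger, the answer equals the max flow.
Path Well→Ref (+1); total 1.
Path Well→a→Ref (+1); total 2.
Path Well→b→Ref (+1); total 3.
Path Well→c→Ref (+1); total 4.
Path Well→f→Ref (+1); total 5.
No residual Well→Ref path; max flow = 5.
Certifying cut of size 5: {Well→Ref, Well→a, Well→b, Well→c, Well→f}.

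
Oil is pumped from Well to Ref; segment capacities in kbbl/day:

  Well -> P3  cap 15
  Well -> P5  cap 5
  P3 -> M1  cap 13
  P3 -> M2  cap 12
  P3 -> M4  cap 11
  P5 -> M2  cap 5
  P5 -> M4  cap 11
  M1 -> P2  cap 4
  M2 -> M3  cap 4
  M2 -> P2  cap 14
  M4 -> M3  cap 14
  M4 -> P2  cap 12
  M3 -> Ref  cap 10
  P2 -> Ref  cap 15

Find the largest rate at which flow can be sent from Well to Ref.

Augment Well→P3→M1→P2→Ref: bottleneck 4, flow now 4.
Augment Well→P3→M2→M3→Ref: bottleneck 4, flow now 8.
Augment Well→P3→M2→P2→Ref: bottleneck 7, flow now 15.
Augment Well→P5→M2→P2→Ref: bottleneck 4, flow now 19.
Augment Well→P5→M4→M3→Ref: bottleneck 1, flow now 20.
No augmenting path remains; maximum flow = 20.
In the residual graph, reachable from Well: {Well}.
Min-cut edges: Well→P3 (15), Well→P5 (5); capacity 15 + 5 = 20.
This cut is saturated, so no flow can exceed 20.

20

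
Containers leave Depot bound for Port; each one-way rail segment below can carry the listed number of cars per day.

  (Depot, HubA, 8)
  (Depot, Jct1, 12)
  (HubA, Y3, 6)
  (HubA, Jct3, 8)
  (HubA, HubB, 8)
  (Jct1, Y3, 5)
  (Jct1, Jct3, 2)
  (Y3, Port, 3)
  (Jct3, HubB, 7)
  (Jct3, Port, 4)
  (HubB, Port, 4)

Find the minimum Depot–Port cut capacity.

Augment Depot→HubA→Y3→Port: bottleneck 3, flow now 3.
Augment Depot→HubA→Jct3→Port: bottleneck 4, flow now 7.
Augment Depot→HubA→HubB→Port: bottleneck 1, flow now 8.
Augment Depot→Jct1→Jct3→HubB→Port: bottleneck 2, flow now 10.
Augment Depot→Jct1→Y3→HubA→HubB→Port: bottleneck 1, flow now 11. (uses reverse residual edge)
No augmenting path remains; maximum flow = 11.
By max-flow min-cut, the minimum cut capacity equals the max flow.
In the residual graph, reachable from Depot: {Depot, HubA, Jct1, Y3, Jct3, HubB}.
Min-cut edges: Y3→Port (3), Jct3→Port (4), HubB→Port (4); capacity 3 + 4 + 4 = 11.

11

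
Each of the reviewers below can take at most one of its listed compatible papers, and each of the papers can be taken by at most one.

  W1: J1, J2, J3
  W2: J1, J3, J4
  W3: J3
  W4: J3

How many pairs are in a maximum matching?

Unit-capacity flow: source→left, listed edges, right→sink; max matching = max flow.
Augmenting path W1→J1 (+1); matched 1.
Augmenting path W2→J3 (+1); matched 2.
Augmenting path W3→J3→W2→J4 (+1); matched 3.
No augmenting path remains; maximum matching = 3.
König certificate: {W1, W2, J3} is a vertex cover of size 3 (every listed pair touches it), so no matching can be larger.

3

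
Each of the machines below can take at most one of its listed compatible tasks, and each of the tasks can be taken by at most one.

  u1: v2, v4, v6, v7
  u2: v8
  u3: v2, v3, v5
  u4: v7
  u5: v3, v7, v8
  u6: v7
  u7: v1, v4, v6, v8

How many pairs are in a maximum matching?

6

Unit-capacity flow: source→left, listed edges, right→sink; max matching = max flow.
Augmenting path u1→v2 (+1); matched 1.
Augmenting path u2→v8 (+1); matched 2.
Augmenting path u3→v3 (+1); matched 3.
Augmenting path u4→v7 (+1); matched 4.
Augmenting path u7→v1 (+1); matched 5.
Augmenting path u5→v3→u3→v5 (+1); matched 6.
No augmenting path remains; maximum matching = 6.
König certificate: {u1, u2, u3, u5, u7, v7} is a vertex cover of size 6 (every listed pair touches it), so no matching can be larger.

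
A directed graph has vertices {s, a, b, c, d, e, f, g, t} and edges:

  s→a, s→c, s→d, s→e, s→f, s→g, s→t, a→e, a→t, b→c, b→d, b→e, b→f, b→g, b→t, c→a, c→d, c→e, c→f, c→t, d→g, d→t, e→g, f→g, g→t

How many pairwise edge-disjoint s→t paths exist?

5

Assign every edge capacity 1; by Menger, the answer equals the max flow.
Path s→t (+1); total 1.
Path s→a→t (+1); total 2.
Path s→c→t (+1); total 3.
Path s→d→t (+1); total 4.
Path s→g→t (+1); total 5.
No residual s→t path; max flow = 5.
Certifying cut of size 5: {g→t, s→a, s→c, s→d, s→t}.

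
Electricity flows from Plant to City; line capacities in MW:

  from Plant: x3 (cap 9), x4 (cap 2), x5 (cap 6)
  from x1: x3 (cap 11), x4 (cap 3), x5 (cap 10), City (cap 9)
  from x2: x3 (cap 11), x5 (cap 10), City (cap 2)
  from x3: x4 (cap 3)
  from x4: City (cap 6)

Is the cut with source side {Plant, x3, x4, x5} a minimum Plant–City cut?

No — its capacity is 6, but the minimum cut has capacity 5.

Given cut capacity: 6 = 6.
Augment Plant→x4→City: bottleneck 2, flow now 2.
Augment Plant→x3→x4→City: bottleneck 3, flow now 5.
No augmenting path remains; maximum flow = 5.
In the residual graph, reachable from Plant: {Plant, x3, x5}.
Min-cut edges: Plant→x4 (2), x3→x4 (3); capacity 2 + 3 = 5.
Cut capacity 6 exceeds the max flow 5, so it is not minimum.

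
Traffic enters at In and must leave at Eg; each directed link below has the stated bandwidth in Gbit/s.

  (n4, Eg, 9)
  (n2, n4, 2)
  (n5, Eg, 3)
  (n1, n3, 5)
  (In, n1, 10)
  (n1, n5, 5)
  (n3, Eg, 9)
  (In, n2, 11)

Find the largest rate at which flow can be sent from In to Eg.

10

Augment In→n1→n3→Eg: bottleneck 5, flow now 5.
Augment In→n1→n5→Eg: bottleneck 3, flow now 8.
Augment In→n2→n4→Eg: bottleneck 2, flow now 10.
No augmenting path remains; maximum flow = 10.
In the residual graph, reachable from In: {In, n1, n2, n5}.
Min-cut edges: n1→n3 (5), n2→n4 (2), n5→Eg (3); capacity 5 + 2 + 3 = 10.
This cut is saturated, so no flow can exceed 10.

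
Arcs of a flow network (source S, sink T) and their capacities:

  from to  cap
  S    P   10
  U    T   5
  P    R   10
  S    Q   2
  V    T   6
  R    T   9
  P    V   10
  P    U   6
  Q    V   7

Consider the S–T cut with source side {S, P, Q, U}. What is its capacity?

32

Edges leaving {S, P, Q, U}: P→R (10), P→V (10), Q→V (7), U→T (5).
Cut capacity = 10 + 10 + 7 + 5 = 32.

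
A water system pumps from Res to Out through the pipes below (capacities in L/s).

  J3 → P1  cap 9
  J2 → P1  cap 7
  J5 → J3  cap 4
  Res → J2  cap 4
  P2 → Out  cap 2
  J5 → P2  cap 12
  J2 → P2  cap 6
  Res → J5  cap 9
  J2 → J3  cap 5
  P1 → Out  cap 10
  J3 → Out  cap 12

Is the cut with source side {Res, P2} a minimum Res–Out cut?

No — its capacity is 15, but the minimum cut has capacity 10.

Given cut capacity: 9 + 4 + 2 = 15.
Augment Res→J5→P2→Out: bottleneck 2, flow now 2.
Augment Res→J5→J3→Out: bottleneck 4, flow now 6.
Augment Res→J2→P1→Out: bottleneck 4, flow now 10.
No augmenting path remains; maximum flow = 10.
In the residual graph, reachable from Res: {Res, J5, P2}.
Min-cut edges: Res→J2 (4), J5→J3 (4), P2→Out (2); capacity 4 + 4 + 2 = 10.
Cut capacity 15 exceeds the max flow 10, so it is not minimum.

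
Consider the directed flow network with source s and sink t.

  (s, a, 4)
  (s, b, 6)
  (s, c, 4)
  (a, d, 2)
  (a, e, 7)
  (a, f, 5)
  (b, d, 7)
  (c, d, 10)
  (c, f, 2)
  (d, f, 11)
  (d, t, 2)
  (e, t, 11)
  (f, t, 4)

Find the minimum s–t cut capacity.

Augment s→a→d→t: bottleneck 2, flow now 2.
Augment s→a→e→t: bottleneck 2, flow now 4.
Augment s→c→f→t: bottleneck 2, flow now 6.
Augment s→b→d→f→t: bottleneck 2, flow now 8.
Augment s→b→d→a→e→t: bottleneck 2, flow now 10. (uses reverse residual edge)
No augmenting path remains; maximum flow = 10.
By max-flow min-cut, the minimum cut capacity equals the max flow.
In the residual graph, reachable from s: {s, b, c, d, f}.
Min-cut edges: s→a (4), d→t (2), f→t (4); capacity 4 + 2 + 4 = 10.

10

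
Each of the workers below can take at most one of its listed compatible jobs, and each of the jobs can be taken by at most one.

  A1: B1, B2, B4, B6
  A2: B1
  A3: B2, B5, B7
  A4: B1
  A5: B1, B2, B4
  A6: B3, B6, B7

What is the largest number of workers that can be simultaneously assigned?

5

Unit-capacity flow: source→left, listed edges, right→sink; max matching = max flow.
Augmenting path A1→B1 (+1); matched 1.
Augmenting path A3→B2 (+1); matched 2.
Augmenting path A5→B4 (+1); matched 3.
Augmenting path A6→B3 (+1); matched 4.
Augmenting path A2→B1→A1→B6 (+1); matched 5.
No augmenting path remains; maximum matching = 5.
König certificate: {A1, A3, A5, A6, B1} is a vertex cover of size 5 (every listed pair touches it), so no matching can be larger.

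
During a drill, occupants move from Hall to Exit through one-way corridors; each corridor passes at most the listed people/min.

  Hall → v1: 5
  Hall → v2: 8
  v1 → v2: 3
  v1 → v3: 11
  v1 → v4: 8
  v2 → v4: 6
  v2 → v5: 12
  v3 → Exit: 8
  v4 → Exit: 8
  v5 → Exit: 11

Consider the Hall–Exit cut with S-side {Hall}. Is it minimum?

Yes — it is a minimum cut (capacity 13).

Given cut capacity: 5 + 8 = 13.
Augment Hall→v1→v3→Exit: bottleneck 5, flow now 5.
Augment Hall→v2→v4→Exit: bottleneck 6, flow now 11.
Augment Hall→v2→v5→Exit: bottleneck 2, flow now 13.
No augmenting path remains; maximum flow = 13.
Cut capacity 13 equals the max flow, so it is a minimum cut.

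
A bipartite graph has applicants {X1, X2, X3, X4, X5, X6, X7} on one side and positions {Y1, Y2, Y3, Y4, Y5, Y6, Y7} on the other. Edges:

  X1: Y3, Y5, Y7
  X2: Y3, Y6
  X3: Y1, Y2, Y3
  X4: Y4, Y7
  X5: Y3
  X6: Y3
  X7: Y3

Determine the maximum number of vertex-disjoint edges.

Unit-capacity flow: source→left, listed edges, right→sink; max matching = max flow.
Augmenting path X1→Y3 (+1); matched 1.
Augmenting path X2→Y6 (+1); matched 2.
Augmenting path X3→Y1 (+1); matched 3.
Augmenting path X4→Y4 (+1); matched 4.
Augmenting path X5→Y3→X1→Y5 (+1); matched 5.
No augmenting path remains; maximum matching = 5.
König certificate: {X1, X2, X3, X4, Y3} is a vertex cover of size 5 (every listed pair touches it), so no matching can be larger.

5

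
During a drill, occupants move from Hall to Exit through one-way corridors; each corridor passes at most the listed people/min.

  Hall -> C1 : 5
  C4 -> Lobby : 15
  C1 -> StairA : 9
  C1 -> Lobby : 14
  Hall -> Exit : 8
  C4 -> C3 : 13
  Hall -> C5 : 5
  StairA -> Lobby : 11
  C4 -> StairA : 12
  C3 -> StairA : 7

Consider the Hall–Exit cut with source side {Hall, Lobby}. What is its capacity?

18

Edges leaving {Hall, Lobby}: Hall→C5 (5), Hall→C1 (5), Hall→Exit (8).
Cut capacity = 5 + 5 + 8 = 18.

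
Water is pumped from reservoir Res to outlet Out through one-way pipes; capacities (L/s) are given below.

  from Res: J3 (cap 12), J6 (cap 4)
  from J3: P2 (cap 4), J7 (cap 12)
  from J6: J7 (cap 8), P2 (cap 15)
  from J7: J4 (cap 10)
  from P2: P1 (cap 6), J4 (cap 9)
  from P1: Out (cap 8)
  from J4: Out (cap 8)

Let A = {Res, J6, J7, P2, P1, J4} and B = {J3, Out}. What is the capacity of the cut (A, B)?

28

Edges leaving {Res, J6, J7, P2, P1, J4}: Res→J3 (12), P1→Out (8), J4→Out (8).
Cut capacity = 12 + 8 + 8 = 28.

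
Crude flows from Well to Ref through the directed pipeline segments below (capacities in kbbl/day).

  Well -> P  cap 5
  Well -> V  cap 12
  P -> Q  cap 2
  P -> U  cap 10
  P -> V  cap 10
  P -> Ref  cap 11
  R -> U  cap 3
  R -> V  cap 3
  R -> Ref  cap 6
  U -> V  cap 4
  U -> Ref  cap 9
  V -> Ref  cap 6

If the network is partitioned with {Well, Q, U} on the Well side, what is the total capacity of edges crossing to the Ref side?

Edges leaving {Well, Q, U}: Well→P (5), Well→V (12), U→V (4), U→Ref (9).
Cut capacity = 5 + 12 + 4 + 9 = 30.

30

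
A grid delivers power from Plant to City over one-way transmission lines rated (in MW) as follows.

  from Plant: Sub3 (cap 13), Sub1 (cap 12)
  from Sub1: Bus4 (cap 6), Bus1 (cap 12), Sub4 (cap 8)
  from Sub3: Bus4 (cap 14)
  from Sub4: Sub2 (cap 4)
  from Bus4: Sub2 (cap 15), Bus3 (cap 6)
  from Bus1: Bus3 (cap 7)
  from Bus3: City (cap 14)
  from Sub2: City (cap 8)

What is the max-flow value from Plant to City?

Augment Plant→Sub1→Sub4→Sub2→City: bottleneck 4, flow now 4.
Augment Plant→Sub1→Bus4→Bus3→City: bottleneck 6, flow now 10.
Augment Plant→Sub1→Bus1→Bus3→City: bottleneck 2, flow now 12.
Augment Plant→Sub3→Bus4→Sub2→City: bottleneck 4, flow now 16.
Augment Plant→Sub3→Bus4→Sub1→Bus1→Bus3→City: bottleneck 5, flow now 21. (uses reverse residual edge)
No augmenting path remains; maximum flow = 21.
In the residual graph, reachable from Plant: {Plant, Sub1, Sub3, Sub4, Bus4, Bus1, Sub2}.
Min-cut edges: Bus4→Bus3 (6), Bus1→Bus3 (7), Sub2→City (8); capacity 6 + 7 + 8 = 21.
This cut is saturated, so no flow can exceed 21.

21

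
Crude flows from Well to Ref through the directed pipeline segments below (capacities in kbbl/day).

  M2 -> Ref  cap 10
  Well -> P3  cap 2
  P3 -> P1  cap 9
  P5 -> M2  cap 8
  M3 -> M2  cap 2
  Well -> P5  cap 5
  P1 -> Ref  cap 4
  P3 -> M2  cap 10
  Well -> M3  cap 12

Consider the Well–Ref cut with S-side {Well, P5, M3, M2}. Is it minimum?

No — its capacity is 12, but the minimum cut has capacity 9.

Given cut capacity: 2 + 10 = 12.
Augment Well→P5→M2→Ref: bottleneck 5, flow now 5.
Augment Well→M3→M2→Ref: bottleneck 2, flow now 7.
Augment Well→P3→P1→Ref: bottleneck 2, flow now 9.
No augmenting path remains; maximum flow = 9.
In the residual graph, reachable from Well: {Well, M3}.
Min-cut edges: Well→P5 (5), Well→P3 (2), M3→M2 (2); capacity 5 + 2 + 2 = 9.
Cut capacity 12 exceeds the max flow 9, so it is not minimum.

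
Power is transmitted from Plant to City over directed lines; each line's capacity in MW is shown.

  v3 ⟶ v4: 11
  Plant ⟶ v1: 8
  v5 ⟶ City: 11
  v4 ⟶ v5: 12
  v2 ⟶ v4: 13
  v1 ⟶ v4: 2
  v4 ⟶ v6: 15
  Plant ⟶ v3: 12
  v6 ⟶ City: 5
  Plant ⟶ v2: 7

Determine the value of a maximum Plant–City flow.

16

Augment Plant→v1→v4→v5→City: bottleneck 2, flow now 2.
Augment Plant→v2→v4→v5→City: bottleneck 7, flow now 9.
Augment Plant→v3→v4→v5→City: bottleneck 2, flow now 11.
Augment Plant→v3→v4→v6→City: bottleneck 5, flow now 16.
No augmenting path remains; maximum flow = 16.
In the residual graph, reachable from Plant: {Plant, v1, v2, v3, v4, v5, v6}.
Min-cut edges: v5→City (11), v6→City (5); capacity 11 + 5 = 16.
This cut is saturated, so no flow can exceed 16.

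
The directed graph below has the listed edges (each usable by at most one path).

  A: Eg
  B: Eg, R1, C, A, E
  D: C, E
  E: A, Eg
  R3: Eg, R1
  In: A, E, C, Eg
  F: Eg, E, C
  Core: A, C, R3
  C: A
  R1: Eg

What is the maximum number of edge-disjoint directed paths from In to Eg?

Assign every edge capacity 1; by Menger, the answer equals the max flow.
Path In→Eg (+1); total 1.
Path In→E→Eg (+1); total 2.
Path In→A→Eg (+1); total 3.
No residual In→Eg path; max flow = 3.
Certifying cut of size 3: {A→Eg, In→E, In→Eg}.

3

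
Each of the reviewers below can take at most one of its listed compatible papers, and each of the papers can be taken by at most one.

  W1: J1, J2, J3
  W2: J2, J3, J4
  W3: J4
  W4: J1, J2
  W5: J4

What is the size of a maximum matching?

4

Unit-capacity flow: source→left, listed edges, right→sink; max matching = max flow.
Augmenting path W1→J1 (+1); matched 1.
Augmenting path W2→J2 (+1); matched 2.
Augmenting path W3→J4 (+1); matched 3.
Augmenting path W4→J1→W1→J3 (+1); matched 4.
No augmenting path remains; maximum matching = 4.
König certificate: {W1, W2, W4, J4} is a vertex cover of size 4 (every listed pair touches it), so no matching can be larger.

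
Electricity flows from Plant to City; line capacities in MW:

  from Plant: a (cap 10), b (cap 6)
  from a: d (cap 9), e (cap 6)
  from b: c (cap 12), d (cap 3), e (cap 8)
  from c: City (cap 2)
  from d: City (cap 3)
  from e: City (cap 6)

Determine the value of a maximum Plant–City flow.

Augment Plant→a→d→City: bottleneck 3, flow now 3.
Augment Plant→a→e→City: bottleneck 6, flow now 9.
Augment Plant→b→c→City: bottleneck 2, flow now 11.
No augmenting path remains; maximum flow = 11.
In the residual graph, reachable from Plant: {Plant, a, b, c, d, e}.
Min-cut edges: c→City (2), d→City (3), e→City (6); capacity 2 + 3 + 6 = 11.
This cut is saturated, so no flow can exceed 11.

11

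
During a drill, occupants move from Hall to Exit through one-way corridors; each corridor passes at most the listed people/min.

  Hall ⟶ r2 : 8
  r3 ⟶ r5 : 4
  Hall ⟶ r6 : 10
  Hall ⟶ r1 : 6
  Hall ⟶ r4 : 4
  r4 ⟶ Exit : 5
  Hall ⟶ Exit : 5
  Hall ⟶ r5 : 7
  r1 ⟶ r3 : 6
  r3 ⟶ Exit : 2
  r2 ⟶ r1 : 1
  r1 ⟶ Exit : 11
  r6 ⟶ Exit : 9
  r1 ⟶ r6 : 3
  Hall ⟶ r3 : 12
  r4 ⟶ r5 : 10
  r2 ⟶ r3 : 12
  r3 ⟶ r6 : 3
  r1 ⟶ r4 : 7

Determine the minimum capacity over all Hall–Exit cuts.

Augment Hall→Exit: bottleneck 5, flow now 5.
Augment Hall→r1→Exit: bottleneck 6, flow now 11.
Augment Hall→r3→Exit: bottleneck 2, flow now 13.
Augment Hall→r4→Exit: bottleneck 4, flow now 17.
Augment Hall→r6→Exit: bottleneck 9, flow now 26.
Augment Hall→r2→r1→Exit: bottleneck 1, flow now 27.
No augmenting path remains; maximum flow = 27.
By max-flow min-cut, the minimum cut capacity equals the max flow.
In the residual graph, reachable from Hall: {Hall, r2, r3, r5, r6}.
Min-cut edges: Hall→r1 (6), Hall→r4 (4), Hall→Exit (5), r2→r1 (1), r3→Exit (2), r6→Exit (9); capacity 6 + 4 + 5 + 1 + 2 + 9 = 27.

27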